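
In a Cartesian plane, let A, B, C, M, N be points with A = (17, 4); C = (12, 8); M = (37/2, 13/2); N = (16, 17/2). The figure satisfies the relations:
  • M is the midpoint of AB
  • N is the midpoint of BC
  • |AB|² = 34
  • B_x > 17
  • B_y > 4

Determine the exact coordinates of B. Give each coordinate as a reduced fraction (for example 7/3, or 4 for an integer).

B = (20, 9)

1. B_x = 20  [B = 2·M−A = 2·(37/2, 13/2)−(17, 4)]
2. B_y = 9  [B = 2·M−A = 2·(37/2, 13/2)−(17, 4)]
   so B = (20, 9)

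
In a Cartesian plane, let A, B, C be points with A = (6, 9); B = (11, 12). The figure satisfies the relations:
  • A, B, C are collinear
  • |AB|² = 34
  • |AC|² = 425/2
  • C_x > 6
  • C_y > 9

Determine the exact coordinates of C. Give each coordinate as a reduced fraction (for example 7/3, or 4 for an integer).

1. C_x = 37/2  [[A, B, C are collinear ⇒ -3x+5y-27=0] ∩ [|C−(6, 9)|²=425/2]]
2. C_y = 33/2  [[A, B, C are collinear ⇒ -3x+5y-27=0] ∩ [|C−(6, 9)|²=425/2]]
   so C = (37/2, 33/2)

C = (37/2, 33/2)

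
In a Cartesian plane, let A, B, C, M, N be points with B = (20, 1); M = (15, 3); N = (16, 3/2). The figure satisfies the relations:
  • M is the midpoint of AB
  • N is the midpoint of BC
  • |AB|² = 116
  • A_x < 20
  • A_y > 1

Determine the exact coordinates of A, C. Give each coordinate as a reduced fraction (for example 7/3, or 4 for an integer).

1. A_x = 10  [A = 2·M−B = 2·(15, 3)−(20, 1)]
2. A_y = 5  [A = 2·M−B = 2·(15, 3)−(20, 1)]
   so A = (10, 5)
3. C_x = 12  [C = 2·N−B = 2·(16, 3/2)−(20, 1)]
4. C_y = 2  [C = 2·N−B = 2·(16, 3/2)−(20, 1)]
   so C = (12, 2)

A = (10, 5)
C = (12, 2)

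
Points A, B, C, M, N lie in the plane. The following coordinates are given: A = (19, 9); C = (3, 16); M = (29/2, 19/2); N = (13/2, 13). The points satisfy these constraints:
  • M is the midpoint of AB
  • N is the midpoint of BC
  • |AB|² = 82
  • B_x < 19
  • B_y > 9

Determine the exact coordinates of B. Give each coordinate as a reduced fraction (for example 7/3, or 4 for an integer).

B = (10, 10)

1. B_x = 10  [B = 2·M−A = 2·(29/2, 19/2)−(19, 9)]
2. B_y = 10  [B = 2·M−A = 2·(29/2, 19/2)−(19, 9)]
   so B = (10, 10)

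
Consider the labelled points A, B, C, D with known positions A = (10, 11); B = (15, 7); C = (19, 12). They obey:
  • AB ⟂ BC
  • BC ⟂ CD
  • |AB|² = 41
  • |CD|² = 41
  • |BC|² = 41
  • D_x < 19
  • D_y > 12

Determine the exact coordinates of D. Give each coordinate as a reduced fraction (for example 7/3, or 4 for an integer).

1. D_x = 14  [[BC ⟂ CD ⇒ 4x+5y-136=0] ∩ [|D−(19, 12)|²=41]]
2. D_y = 16  [[BC ⟂ CD ⇒ 4x+5y-136=0] ∩ [|D−(19, 12)|²=41]]
   so D = (14, 16)

D = (14, 16)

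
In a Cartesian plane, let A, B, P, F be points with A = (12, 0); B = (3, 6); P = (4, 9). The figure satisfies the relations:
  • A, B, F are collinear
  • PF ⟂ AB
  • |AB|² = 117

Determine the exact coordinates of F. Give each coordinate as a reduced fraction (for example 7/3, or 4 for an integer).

F = (30/13, 84/13)

1. F_x = 30/13  [[A, B, F are collinear ⇒ -6x-9y+72=0] ∩ [PF ⟂ AB ⇒ -9x+6y-18=0]]
2. F_y = 84/13  [[A, B, F are collinear ⇒ -6x-9y+72=0] ∩ [PF ⟂ AB ⇒ -9x+6y-18=0]]
   so F = (30/13, 84/13)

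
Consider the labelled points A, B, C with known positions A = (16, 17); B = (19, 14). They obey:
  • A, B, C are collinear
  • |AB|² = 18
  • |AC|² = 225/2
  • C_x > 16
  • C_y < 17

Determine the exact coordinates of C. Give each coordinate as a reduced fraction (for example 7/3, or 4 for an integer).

C = (47/2, 19/2)

1. C_x = 47/2  [[A, B, C are collinear ⇒ 3x+3y-99=0] ∩ [|C−(16, 17)|²=225/2]]
2. C_y = 19/2  [[A, B, C are collinear ⇒ 3x+3y-99=0] ∩ [|C−(16, 17)|²=225/2]]
   so C = (47/2, 19/2)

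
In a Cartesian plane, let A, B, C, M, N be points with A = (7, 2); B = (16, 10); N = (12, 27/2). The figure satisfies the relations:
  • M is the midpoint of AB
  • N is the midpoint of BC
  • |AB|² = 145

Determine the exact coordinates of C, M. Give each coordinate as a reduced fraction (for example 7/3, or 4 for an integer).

1. M_x = 23/2  [2·M = A+B = (7, 2)+(16, 10)]
2. M_y = 6  [2·M = A+B = (7, 2)+(16, 10)]
   so M = (23/2, 6)
3. C_x = 8  [C = 2·N−B = 2·(12, 27/2)−(16, 10)]
4. C_y = 17  [C = 2·N−B = 2·(12, 27/2)−(16, 10)]
   so C = (8, 17)

C = (8, 17)
M = (23/2, 6)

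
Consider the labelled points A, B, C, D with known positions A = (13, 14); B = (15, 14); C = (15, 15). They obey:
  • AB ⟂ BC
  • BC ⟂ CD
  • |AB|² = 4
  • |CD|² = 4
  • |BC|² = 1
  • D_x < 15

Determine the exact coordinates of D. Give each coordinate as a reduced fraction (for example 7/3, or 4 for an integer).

D = (13, 15)

1. D_x = 13  [[BC ⟂ CD ⇒ 1y-15=0] ∩ [|D−(15, 15)|²=4]]
2. D_y = 15  [[BC ⟂ CD ⇒ 1y-15=0] ∩ [|D−(15, 15)|²=4]]
   so D = (13, 15)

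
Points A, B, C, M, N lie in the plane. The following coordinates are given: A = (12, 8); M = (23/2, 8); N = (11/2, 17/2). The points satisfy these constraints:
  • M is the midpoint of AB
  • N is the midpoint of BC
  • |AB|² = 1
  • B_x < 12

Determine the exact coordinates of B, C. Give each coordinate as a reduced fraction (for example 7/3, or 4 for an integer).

B = (11, 8)
C = (0, 9)

1. B_x = 11  [B = 2·M−A = 2·(23/2, 8)−(12, 8)]
2. B_y = 8  [B = 2·M−A = 2·(23/2, 8)−(12, 8)]
   so B = (11, 8)
3. C_x = 0  [C = 2·N−B = 2·(11/2, 17/2)−(11, 8)]
4. C_y = 9  [C = 2·N−B = 2·(11/2, 17/2)−(11, 8)]
   so C = (0, 9)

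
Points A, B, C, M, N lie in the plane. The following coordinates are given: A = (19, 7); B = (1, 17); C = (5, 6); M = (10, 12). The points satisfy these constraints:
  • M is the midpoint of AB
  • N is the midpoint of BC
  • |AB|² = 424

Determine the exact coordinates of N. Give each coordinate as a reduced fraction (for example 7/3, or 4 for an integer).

N = (3, 23/2)

1. N_x = 3  [2·N = B+C = (1, 17)+(5, 6)]
2. N_y = 23/2  [2·N = B+C = (1, 17)+(5, 6)]
   so N = (3, 23/2)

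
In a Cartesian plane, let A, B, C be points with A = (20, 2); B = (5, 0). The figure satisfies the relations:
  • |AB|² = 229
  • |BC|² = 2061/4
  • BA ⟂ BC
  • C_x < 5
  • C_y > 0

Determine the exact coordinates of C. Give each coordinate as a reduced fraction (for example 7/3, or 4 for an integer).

1. C_x = 2  [[BA ⟂ BC ⇒ 15x+2y-75=0] ∩ [|C−(5, 0)|²=2061/4]]
2. C_y = 45/2  [[BA ⟂ BC ⇒ 15x+2y-75=0] ∩ [|C−(5, 0)|²=2061/4]]
   so C = (2, 45/2)

C = (2, 45/2)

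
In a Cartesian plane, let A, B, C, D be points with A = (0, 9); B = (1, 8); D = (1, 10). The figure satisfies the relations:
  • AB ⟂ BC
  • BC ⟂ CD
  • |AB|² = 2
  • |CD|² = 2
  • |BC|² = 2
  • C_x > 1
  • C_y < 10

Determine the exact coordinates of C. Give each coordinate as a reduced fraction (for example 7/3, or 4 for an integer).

1. C_x = 2  [[AB ⟂ BC ⇒ 1x-1y+7=0] ∩ [|C−(1, 10)|²=2]]
2. C_y = 9  [[AB ⟂ BC ⇒ 1x-1y+7=0] ∩ [|C−(1, 10)|²=2]]
   so C = (2, 9)

C = (2, 9)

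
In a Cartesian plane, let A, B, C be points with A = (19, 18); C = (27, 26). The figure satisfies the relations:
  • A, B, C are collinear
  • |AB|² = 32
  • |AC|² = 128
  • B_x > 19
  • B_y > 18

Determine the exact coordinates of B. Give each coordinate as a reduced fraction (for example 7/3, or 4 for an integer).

B = (23, 22)

1. B_x = 23  [[A, B, C are collinear ⇒ 8x-8y-8=0] ∩ [|B−(19, 18)|²=32]]
2. B_y = 22  [[A, B, C are collinear ⇒ 8x-8y-8=0] ∩ [|B−(19, 18)|²=32]]
   so B = (23, 22)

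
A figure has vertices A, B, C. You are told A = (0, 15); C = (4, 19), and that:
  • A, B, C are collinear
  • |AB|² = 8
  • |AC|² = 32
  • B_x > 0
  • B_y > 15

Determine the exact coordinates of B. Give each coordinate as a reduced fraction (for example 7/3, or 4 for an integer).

B = (2, 17)

1. B_x = 2  [[A, B, C are collinear ⇒ 4x-4y+60=0] ∩ [|B−(0, 15)|²=8]]
2. B_y = 17  [[A, B, C are collinear ⇒ 4x-4y+60=0] ∩ [|B−(0, 15)|²=8]]
   so B = (2, 17)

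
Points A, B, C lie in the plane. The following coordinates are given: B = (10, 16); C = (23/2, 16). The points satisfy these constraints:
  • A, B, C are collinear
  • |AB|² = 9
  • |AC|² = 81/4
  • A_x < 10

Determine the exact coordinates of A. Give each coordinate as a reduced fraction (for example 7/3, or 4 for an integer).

A = (7, 16)

1. A_x = 7  [[A, B, C are collinear ⇒ 3/2y-24=0] ∩ [|A−(10, 16)|²=9]]
2. A_y = 16  [[A, B, C are collinear ⇒ 3/2y-24=0] ∩ [|A−(10, 16)|²=9]]
   so A = (7, 16)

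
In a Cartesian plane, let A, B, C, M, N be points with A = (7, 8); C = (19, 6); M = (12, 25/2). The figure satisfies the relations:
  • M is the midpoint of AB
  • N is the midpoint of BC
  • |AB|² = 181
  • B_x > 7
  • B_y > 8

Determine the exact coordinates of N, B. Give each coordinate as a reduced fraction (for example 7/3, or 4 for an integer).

N = (18, 23/2)
B = (17, 17)

1. B_x = 17  [B = 2·M−A = 2·(12, 25/2)−(7, 8)]
2. B_y = 17  [B = 2·M−A = 2·(12, 25/2)−(7, 8)]
   so B = (17, 17)
3. N_x = 18  [2·N = B+C = (17, 17)+(19, 6)]
4. N_y = 23/2  [2·N = B+C = (17, 17)+(19, 6)]
   so N = (18, 23/2)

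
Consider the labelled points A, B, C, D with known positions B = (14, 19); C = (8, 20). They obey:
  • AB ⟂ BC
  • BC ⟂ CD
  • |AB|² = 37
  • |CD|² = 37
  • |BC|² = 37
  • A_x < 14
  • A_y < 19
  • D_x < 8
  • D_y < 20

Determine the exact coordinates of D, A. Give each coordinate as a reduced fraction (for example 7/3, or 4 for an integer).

D = (7, 14)
A = (13, 13)

1. D_x = 7  [[BC ⟂ CD ⇒ -6x+1y+28=0] ∩ [|D−(8, 20)|²=37]]
2. D_y = 14  [[BC ⟂ CD ⇒ -6x+1y+28=0] ∩ [|D−(8, 20)|²=37]]
   so D = (7, 14)
3. A_x = 13  [[AB ⟂ BC ⇒ 6x-1y-65=0] ∩ [|A−(14, 19)|²=37]]
4. A_y = 13  [[AB ⟂ BC ⇒ 6x-1y-65=0] ∩ [|A−(14, 19)|²=37]]
   so A = (13, 13)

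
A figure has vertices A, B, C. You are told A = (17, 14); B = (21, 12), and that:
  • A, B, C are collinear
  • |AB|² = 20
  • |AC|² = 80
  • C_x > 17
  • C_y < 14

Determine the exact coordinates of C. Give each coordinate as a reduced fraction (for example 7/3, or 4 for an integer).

C = (25, 10)

1. C_x = 25  [[A, B, C are collinear ⇒ 2x+4y-90=0] ∩ [|C−(17, 14)|²=80]]
2. C_y = 10  [[A, B, C are collinear ⇒ 2x+4y-90=0] ∩ [|C−(17, 14)|²=80]]
   so C = (25, 10)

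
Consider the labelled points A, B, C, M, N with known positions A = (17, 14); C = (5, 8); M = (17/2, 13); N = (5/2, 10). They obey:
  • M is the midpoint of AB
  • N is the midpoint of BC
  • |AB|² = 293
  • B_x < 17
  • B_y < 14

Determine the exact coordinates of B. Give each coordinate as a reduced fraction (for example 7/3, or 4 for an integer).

B = (0, 12)

1. B_x = 0  [B = 2·M−A = 2·(17/2, 13)−(17, 14)]
2. B_y = 12  [B = 2·M−A = 2·(17/2, 13)−(17, 14)]
   so B = (0, 12)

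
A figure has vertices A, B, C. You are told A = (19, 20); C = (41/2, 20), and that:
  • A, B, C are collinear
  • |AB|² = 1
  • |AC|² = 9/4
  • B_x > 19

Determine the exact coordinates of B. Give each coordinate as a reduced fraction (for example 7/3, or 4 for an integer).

B = (20, 20)

1. B_x = 20  [[A, B, C are collinear ⇒ -3/2y+30=0] ∩ [|B−(19, 20)|²=1]]
2. B_y = 20  [[A, B, C are collinear ⇒ -3/2y+30=0] ∩ [|B−(19, 20)|²=1]]
   so B = (20, 20)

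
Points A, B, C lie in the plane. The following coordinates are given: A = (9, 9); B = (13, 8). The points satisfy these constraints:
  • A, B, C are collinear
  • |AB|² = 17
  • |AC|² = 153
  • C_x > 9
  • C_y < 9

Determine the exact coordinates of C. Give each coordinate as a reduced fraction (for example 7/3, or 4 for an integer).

1. C_x = 21  [[A, B, C are collinear ⇒ 1x+4y-45=0] ∩ [|C−(9, 9)|²=153]]
2. C_y = 6  [[A, B, C are collinear ⇒ 1x+4y-45=0] ∩ [|C−(9, 9)|²=153]]
   so C = (21, 6)

C = (21, 6)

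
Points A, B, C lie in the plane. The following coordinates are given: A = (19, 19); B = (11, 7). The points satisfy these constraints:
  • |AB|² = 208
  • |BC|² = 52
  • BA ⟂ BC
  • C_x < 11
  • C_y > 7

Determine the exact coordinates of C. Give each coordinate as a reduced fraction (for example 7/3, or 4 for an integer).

C = (5, 11)

1. C_x = 5  [[BA ⟂ BC ⇒ 8x+12y-172=0] ∩ [|C−(11, 7)|²=52]]
2. C_y = 11  [[BA ⟂ BC ⇒ 8x+12y-172=0] ∩ [|C−(11, 7)|²=52]]
   so C = (5, 11)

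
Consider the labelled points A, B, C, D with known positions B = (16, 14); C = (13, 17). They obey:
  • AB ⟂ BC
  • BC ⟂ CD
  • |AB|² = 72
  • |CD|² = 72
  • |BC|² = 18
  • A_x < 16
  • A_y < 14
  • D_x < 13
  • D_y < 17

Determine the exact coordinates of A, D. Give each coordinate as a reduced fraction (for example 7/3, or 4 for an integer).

A = (10, 8)
D = (7, 11)

1. A_x = 10  [[AB ⟂ BC ⇒ 3x-3y-6=0] ∩ [|A−(16, 14)|²=72]]
2. A_y = 8  [[AB ⟂ BC ⇒ 3x-3y-6=0] ∩ [|A−(16, 14)|²=72]]
   so A = (10, 8)
3. D_x = 7  [[BC ⟂ CD ⇒ -3x+3y-12=0] ∩ [|D−(13, 17)|²=72]]
4. D_y = 11  [[BC ⟂ CD ⇒ -3x+3y-12=0] ∩ [|D−(13, 17)|²=72]]
   so D = (7, 11)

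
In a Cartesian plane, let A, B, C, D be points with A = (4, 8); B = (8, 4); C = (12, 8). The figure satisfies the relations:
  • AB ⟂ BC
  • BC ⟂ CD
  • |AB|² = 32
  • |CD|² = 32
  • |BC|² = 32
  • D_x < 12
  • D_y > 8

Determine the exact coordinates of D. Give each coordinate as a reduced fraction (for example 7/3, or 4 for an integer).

D = (8, 12)

1. D_x = 8  [[BC ⟂ CD ⇒ 4x+4y-80=0] ∩ [|D−(12, 8)|²=32]]
2. D_y = 12  [[BC ⟂ CD ⇒ 4x+4y-80=0] ∩ [|D−(12, 8)|²=32]]
   so D = (8, 12)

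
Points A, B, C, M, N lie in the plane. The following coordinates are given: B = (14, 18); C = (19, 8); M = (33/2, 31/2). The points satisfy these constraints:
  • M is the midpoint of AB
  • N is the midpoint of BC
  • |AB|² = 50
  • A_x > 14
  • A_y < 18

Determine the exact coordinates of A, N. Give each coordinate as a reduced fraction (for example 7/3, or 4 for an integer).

A = (19, 13)
N = (33/2, 13)

1. A_x = 19  [A = 2·M−B = 2·(33/2, 31/2)−(14, 18)]
2. A_y = 13  [A = 2·M−B = 2·(33/2, 31/2)−(14, 18)]
   so A = (19, 13)
3. N_x = 33/2  [2·N = B+C = (14, 18)+(19, 8)]
4. N_y = 13  [2·N = B+C = (14, 18)+(19, 8)]
   so N = (33/2, 13)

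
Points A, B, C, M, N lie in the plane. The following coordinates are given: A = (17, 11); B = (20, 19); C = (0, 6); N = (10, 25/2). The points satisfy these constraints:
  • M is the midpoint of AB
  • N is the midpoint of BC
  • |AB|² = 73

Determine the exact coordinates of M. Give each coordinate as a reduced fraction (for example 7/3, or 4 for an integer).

1. M_x = 37/2  [2·M = A+B = (17, 11)+(20, 19)]
2. M_y = 15  [2·M = A+B = (17, 11)+(20, 19)]
   so M = (37/2, 15)

M = (37/2, 15)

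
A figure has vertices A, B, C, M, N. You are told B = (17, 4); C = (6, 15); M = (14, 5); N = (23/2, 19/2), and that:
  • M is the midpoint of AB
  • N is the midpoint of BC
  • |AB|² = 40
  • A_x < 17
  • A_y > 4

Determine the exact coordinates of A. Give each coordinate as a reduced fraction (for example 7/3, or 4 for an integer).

1. A_x = 11  [A = 2·M−B = 2·(14, 5)−(17, 4)]
2. A_y = 6  [A = 2·M−B = 2·(14, 5)−(17, 4)]
   so A = (11, 6)

A = (11, 6)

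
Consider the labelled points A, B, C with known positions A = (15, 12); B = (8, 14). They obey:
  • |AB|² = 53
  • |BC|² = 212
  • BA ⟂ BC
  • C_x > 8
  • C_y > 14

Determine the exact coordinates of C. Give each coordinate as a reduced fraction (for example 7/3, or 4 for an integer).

1. C_x = 12  [[BA ⟂ BC ⇒ 7x-2y-28=0] ∩ [|C−(8, 14)|²=212]]
2. C_y = 28  [[BA ⟂ BC ⇒ 7x-2y-28=0] ∩ [|C−(8, 14)|²=212]]
   so C = (12, 28)

C = (12, 28)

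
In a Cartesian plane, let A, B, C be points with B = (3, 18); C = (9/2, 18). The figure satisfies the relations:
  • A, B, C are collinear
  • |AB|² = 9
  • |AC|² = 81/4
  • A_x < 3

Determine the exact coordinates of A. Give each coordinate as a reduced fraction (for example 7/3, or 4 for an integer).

1. A_x = 0  [[A, B, C are collinear ⇒ 3/2y-27=0] ∩ [|A−(3, 18)|²=9]]
2. A_y = 18  [[A, B, C are collinear ⇒ 3/2y-27=0] ∩ [|A−(3, 18)|²=9]]
   so A = (0, 18)

A = (0, 18)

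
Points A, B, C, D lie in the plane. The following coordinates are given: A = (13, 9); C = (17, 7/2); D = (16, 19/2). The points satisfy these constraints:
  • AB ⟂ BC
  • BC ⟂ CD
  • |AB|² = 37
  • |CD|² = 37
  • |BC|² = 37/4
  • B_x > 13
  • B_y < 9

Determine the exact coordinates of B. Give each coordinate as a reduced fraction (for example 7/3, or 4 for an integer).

B = (14, 3)

1. B_x = 14  [[BC ⟂ CD ⇒ 1x-6y+4=0] ∩ [|B−(13, 9)|²=37]]
2. B_y = 3  [[BC ⟂ CD ⇒ 1x-6y+4=0] ∩ [|B−(13, 9)|²=37]]
   so B = (14, 3)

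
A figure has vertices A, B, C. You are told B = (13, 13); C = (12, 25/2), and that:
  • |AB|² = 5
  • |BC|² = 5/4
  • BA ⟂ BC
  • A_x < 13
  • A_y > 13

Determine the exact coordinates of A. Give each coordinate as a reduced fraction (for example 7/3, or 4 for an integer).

A = (12, 15)

1. A_x = 12  [[BA ⟂ BC ⇒ -1x-1/2y+39/2=0] ∩ [|A−(13, 13)|²=5]]
2. A_y = 15  [[BA ⟂ BC ⇒ -1x-1/2y+39/2=0] ∩ [|A−(13, 13)|²=5]]
   so A = (12, 15)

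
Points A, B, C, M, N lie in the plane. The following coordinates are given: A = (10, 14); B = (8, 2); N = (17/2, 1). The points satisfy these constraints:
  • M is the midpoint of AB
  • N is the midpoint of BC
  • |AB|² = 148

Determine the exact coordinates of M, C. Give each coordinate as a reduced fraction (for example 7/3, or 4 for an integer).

M = (9, 8)
C = (9, 0)

1. M_x = 9  [2·M = A+B = (10, 14)+(8, 2)]
2. M_y = 8  [2·M = A+B = (10, 14)+(8, 2)]
   so M = (9, 8)
3. C_x = 9  [C = 2·N−B = 2·(17/2, 1)−(8, 2)]
4. C_y = 0  [C = 2·N−B = 2·(17/2, 1)−(8, 2)]
   so C = (9, 0)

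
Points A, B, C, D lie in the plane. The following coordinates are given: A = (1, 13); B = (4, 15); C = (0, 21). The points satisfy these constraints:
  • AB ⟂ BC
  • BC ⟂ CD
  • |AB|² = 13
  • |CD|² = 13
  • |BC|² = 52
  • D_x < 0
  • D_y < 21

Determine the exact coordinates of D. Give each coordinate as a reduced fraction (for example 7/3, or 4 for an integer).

1. D_x = -3  [[BC ⟂ CD ⇒ -4x+6y-126=0] ∩ [|D−(0, 21)|²=13]]
2. D_y = 19  [[BC ⟂ CD ⇒ -4x+6y-126=0] ∩ [|D−(0, 21)|²=13]]
   so D = (-3, 19)

D = (-3, 19)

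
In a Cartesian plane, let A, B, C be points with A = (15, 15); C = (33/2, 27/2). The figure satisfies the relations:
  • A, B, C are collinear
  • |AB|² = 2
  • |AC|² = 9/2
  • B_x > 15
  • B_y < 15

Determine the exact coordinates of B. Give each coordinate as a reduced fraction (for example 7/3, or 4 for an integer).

B = (16, 14)

1. B_x = 16  [[A, B, C are collinear ⇒ -3/2x-3/2y+45=0] ∩ [|B−(15, 15)|²=2]]
2. B_y = 14  [[A, B, C are collinear ⇒ -3/2x-3/2y+45=0] ∩ [|B−(15, 15)|²=2]]
   so B = (16, 14)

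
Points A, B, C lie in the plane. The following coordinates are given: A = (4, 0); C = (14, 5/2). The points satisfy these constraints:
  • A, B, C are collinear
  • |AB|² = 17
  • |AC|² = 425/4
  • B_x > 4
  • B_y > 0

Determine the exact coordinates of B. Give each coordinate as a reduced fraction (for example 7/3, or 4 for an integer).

1. B_x = 8  [[A, B, C are collinear ⇒ 5/2x-10y-10=0] ∩ [|B−(4, 0)|²=17]]
2. B_y = 1  [[A, B, C are collinear ⇒ 5/2x-10y-10=0] ∩ [|B−(4, 0)|²=17]]
   so B = (8, 1)

B = (8, 1)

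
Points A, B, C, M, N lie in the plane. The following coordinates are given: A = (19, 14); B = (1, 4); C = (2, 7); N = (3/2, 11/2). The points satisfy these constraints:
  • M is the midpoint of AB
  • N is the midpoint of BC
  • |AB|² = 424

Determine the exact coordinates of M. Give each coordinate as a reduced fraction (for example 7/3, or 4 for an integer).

1. M_x = 10  [2·M = A+B = (19, 14)+(1, 4)]
2. M_y = 9  [2·M = A+B = (19, 14)+(1, 4)]
   so M = (10, 9)

M = (10, 9)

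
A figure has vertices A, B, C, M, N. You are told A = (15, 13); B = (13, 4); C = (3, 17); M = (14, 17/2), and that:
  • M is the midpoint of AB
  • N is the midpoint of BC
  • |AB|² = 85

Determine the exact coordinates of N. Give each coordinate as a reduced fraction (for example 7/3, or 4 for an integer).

N = (8, 21/2)

1. N_x = 8  [2·N = B+C = (13, 4)+(3, 17)]
2. N_y = 21/2  [2·N = B+C = (13, 4)+(3, 17)]
   so N = (8, 21/2)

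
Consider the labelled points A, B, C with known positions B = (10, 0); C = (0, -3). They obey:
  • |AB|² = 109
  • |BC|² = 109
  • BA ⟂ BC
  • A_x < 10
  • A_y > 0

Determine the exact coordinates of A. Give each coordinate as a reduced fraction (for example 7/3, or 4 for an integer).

1. A_x = 7  [[BA ⟂ BC ⇒ -10x-3y+100=0] ∩ [|A−(10, 0)|²=109]]
2. A_y = 10  [[BA ⟂ BC ⇒ -10x-3y+100=0] ∩ [|A−(10, 0)|²=109]]
   so A = (7, 10)

A = (7, 10)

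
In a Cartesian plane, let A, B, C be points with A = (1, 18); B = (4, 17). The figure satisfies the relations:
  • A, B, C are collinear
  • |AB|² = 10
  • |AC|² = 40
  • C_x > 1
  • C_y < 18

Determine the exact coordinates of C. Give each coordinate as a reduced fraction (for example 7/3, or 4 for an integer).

C = (7, 16)

1. C_x = 7  [[A, B, C are collinear ⇒ 1x+3y-55=0] ∩ [|C−(1, 18)|²=40]]
2. C_y = 16  [[A, B, C are collinear ⇒ 1x+3y-55=0] ∩ [|C−(1, 18)|²=40]]
   so C = (7, 16)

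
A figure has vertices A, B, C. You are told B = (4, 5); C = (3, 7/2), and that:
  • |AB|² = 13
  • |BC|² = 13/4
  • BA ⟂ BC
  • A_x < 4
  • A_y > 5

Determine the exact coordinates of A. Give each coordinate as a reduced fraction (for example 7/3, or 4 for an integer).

A = (1, 7)

1. A_x = 1  [[BA ⟂ BC ⇒ -1x-3/2y+23/2=0] ∩ [|A−(4, 5)|²=13]]
2. A_y = 7  [[BA ⟂ BC ⇒ -1x-3/2y+23/2=0] ∩ [|A−(4, 5)|²=13]]
   so A = (1, 7)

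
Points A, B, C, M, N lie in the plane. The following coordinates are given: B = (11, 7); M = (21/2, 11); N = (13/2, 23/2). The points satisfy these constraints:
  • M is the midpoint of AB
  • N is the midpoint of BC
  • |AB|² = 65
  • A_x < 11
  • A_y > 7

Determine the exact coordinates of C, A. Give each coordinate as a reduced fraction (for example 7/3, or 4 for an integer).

C = (2, 16)
A = (10, 15)

1. A_x = 10  [A = 2·M−B = 2·(21/2, 11)−(11, 7)]
2. A_y = 15  [A = 2·M−B = 2·(21/2, 11)−(11, 7)]
   so A = (10, 15)
3. C_x = 2  [C = 2·N−B = 2·(13/2, 23/2)−(11, 7)]
4. C_y = 16  [C = 2·N−B = 2·(13/2, 23/2)−(11, 7)]
   so C = (2, 16)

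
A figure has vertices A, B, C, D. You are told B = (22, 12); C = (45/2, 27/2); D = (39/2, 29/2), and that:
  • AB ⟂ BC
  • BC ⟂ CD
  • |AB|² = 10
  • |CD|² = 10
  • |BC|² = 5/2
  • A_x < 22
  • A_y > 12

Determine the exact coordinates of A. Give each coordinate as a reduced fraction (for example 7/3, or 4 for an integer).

A = (19, 13)

1. A_x = 19  [[AB ⟂ BC ⇒ -1/2x-3/2y+29=0] ∩ [|A−(22, 12)|²=10]]
2. A_y = 13  [[AB ⟂ BC ⇒ -1/2x-3/2y+29=0] ∩ [|A−(22, 12)|²=10]]
   so A = (19, 13)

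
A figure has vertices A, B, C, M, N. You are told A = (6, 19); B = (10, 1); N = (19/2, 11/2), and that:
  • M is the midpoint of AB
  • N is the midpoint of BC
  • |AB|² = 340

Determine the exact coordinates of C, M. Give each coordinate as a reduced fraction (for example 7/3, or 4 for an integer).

1. M_x = 8  [2·M = A+B = (6, 19)+(10, 1)]
2. M_y = 10  [2·M = A+B = (6, 19)+(10, 1)]
   so M = (8, 10)
3. C_x = 9  [C = 2·N−B = 2·(19/2, 11/2)−(10, 1)]
4. C_y = 10  [C = 2·N−B = 2·(19/2, 11/2)−(10, 1)]
   so C = (9, 10)

C = (9, 10)
M = (8, 10)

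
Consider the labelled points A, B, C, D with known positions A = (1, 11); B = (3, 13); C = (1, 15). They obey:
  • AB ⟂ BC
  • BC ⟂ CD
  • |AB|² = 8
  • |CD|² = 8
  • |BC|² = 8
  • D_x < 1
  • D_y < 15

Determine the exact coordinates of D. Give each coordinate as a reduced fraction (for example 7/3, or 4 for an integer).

1. D_x = -1  [[BC ⟂ CD ⇒ -2x+2y-28=0] ∩ [|D−(1, 15)|²=8]]
2. D_y = 13  [[BC ⟂ CD ⇒ -2x+2y-28=0] ∩ [|D−(1, 15)|²=8]]
   so D = (-1, 13)

D = (-1, 13)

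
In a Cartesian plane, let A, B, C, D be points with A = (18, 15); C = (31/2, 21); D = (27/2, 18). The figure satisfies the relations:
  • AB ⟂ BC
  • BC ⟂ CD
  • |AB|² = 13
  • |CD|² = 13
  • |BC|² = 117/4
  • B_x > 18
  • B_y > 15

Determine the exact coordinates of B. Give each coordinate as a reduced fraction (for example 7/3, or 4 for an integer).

1. B_x = 20  [[BC ⟂ CD ⇒ 2x+3y-94=0] ∩ [|B−(18, 15)|²=13]]
2. B_y = 18  [[BC ⟂ CD ⇒ 2x+3y-94=0] ∩ [|B−(18, 15)|²=13]]
   so B = (20, 18)

B = (20, 18)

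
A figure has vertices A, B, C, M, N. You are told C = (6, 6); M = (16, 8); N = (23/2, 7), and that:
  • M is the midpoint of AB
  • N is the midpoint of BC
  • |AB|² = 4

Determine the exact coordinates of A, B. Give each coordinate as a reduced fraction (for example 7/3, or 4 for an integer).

A = (15, 8)
B = (17, 8)

1. B_x = 17  [B = 2·N−C = 2·(23/2, 7)−(6, 6)]
2. B_y = 8  [B = 2·N−C = 2·(23/2, 7)−(6, 6)]
   so B = (17, 8)
3. A_x = 15  [A = 2·M−B = 2·(16, 8)−(17, 8)]
4. A_y = 8  [A = 2·M−B = 2·(16, 8)−(17, 8)]
   so A = (15, 8)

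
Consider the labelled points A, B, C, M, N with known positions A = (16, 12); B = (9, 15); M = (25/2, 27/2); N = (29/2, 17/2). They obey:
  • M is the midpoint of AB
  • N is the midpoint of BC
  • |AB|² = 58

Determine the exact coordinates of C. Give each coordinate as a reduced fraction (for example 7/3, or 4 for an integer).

C = (20, 2)

1. C_x = 20  [C = 2·N−B = 2·(29/2, 17/2)−(9, 15)]
2. C_y = 2  [C = 2·N−B = 2·(29/2, 17/2)−(9, 15)]
   so C = (20, 2)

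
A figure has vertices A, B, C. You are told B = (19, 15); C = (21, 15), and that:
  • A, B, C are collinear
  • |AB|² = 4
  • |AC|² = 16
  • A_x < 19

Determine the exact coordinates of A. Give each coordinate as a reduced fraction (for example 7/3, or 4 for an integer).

1. A_x = 17  [[A, B, C are collinear ⇒ 2y-30=0] ∩ [|A−(19, 15)|²=4]]
2. A_y = 15  [[A, B, C are collinear ⇒ 2y-30=0] ∩ [|A−(19, 15)|²=4]]
   so A = (17, 15)

A = (17, 15)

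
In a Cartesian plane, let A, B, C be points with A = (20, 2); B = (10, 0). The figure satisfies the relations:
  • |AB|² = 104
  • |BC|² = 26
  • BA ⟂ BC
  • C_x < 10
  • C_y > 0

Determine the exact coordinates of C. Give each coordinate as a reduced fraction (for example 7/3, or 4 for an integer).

C = (9, 5)

1. C_x = 9  [[BA ⟂ BC ⇒ 10x+2y-100=0] ∩ [|C−(10, 0)|²=26]]
2. C_y = 5  [[BA ⟂ BC ⇒ 10x+2y-100=0] ∩ [|C−(10, 0)|²=26]]
   so C = (9, 5)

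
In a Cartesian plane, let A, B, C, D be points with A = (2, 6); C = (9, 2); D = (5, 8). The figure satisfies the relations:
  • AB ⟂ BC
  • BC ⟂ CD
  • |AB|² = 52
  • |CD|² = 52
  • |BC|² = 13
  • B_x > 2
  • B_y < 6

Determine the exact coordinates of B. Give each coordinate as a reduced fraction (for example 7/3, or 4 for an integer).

B = (6, 0)

1. B_x = 6  [[BC ⟂ CD ⇒ 4x-6y-24=0] ∩ [|B−(2, 6)|²=52]]
2. B_y = 0  [[BC ⟂ CD ⇒ 4x-6y-24=0] ∩ [|B−(2, 6)|²=52]]
   so B = (6, 0)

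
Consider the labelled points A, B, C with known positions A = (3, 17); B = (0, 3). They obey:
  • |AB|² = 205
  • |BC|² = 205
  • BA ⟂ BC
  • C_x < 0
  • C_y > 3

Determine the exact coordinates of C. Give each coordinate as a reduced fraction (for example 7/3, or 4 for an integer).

1. C_x = -14  [[BA ⟂ BC ⇒ 3x+14y-42=0] ∩ [|C−(0, 3)|²=205]]
2. C_y = 6  [[BA ⟂ BC ⇒ 3x+14y-42=0] ∩ [|C−(0, 3)|²=205]]
   so C = (-14, 6)

C = (-14, 6)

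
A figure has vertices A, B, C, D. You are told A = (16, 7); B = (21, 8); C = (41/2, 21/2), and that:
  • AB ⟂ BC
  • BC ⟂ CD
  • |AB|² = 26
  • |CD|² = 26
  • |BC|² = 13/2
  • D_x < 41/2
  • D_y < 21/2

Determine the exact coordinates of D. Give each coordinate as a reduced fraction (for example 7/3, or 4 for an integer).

1. D_x = 31/2  [[BC ⟂ CD ⇒ -1/2x+5/2y-16=0] ∩ [|D−(41/2, 21/2)|²=26]]
2. D_y = 19/2  [[BC ⟂ CD ⇒ -1/2x+5/2y-16=0] ∩ [|D−(41/2, 21/2)|²=26]]
   so D = (31/2, 19/2)

D = (31/2, 19/2)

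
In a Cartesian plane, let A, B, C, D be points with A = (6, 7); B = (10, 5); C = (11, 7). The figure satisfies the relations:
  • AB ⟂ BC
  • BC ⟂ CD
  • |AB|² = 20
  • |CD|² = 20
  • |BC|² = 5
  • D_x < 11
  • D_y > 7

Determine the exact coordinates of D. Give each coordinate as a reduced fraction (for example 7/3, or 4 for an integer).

D = (7, 9)

1. D_x = 7  [[BC ⟂ CD ⇒ 1x+2y-25=0] ∩ [|D−(11, 7)|²=20]]
2. D_y = 9  [[BC ⟂ CD ⇒ 1x+2y-25=0] ∩ [|D−(11, 7)|²=20]]
   so D = (7, 9)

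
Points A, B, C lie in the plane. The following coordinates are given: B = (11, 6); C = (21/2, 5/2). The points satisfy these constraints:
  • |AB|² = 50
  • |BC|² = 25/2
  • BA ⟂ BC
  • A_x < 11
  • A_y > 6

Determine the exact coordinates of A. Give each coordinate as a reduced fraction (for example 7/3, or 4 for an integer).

A = (4, 7)

1. A_x = 4  [[BA ⟂ BC ⇒ -1/2x-7/2y+53/2=0] ∩ [|A−(11, 6)|²=50]]
2. A_y = 7  [[BA ⟂ BC ⇒ -1/2x-7/2y+53/2=0] ∩ [|A−(11, 6)|²=50]]
   so A = (4, 7)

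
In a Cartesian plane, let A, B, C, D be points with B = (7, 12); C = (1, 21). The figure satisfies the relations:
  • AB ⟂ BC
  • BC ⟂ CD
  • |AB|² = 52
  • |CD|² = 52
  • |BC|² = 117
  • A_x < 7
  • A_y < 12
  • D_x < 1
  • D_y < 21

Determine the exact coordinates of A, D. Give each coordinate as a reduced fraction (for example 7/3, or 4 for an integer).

1. A_x = 1  [[AB ⟂ BC ⇒ 6x-9y+66=0] ∩ [|A−(7, 12)|²=52]]
2. A_y = 8  [[AB ⟂ BC ⇒ 6x-9y+66=0] ∩ [|A−(7, 12)|²=52]]
   so A = (1, 8)
3. D_x = -5  [[BC ⟂ CD ⇒ -6x+9y-183=0] ∩ [|D−(1, 21)|²=52]]
4. D_y = 17  [[BC ⟂ CD ⇒ -6x+9y-183=0] ∩ [|D−(1, 21)|²=52]]
   so D = (-5, 17)

A = (1, 8)
D = (-5, 17)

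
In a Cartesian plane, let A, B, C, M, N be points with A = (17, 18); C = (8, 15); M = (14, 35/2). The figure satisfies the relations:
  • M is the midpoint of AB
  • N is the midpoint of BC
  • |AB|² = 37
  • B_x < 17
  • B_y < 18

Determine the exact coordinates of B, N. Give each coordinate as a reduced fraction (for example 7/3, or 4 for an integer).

1. B_x = 11  [B = 2·M−A = 2·(14, 35/2)−(17, 18)]
2. B_y = 17  [B = 2·M−A = 2·(14, 35/2)−(17, 18)]
   so B = (11, 17)
3. N_x = 19/2  [2·N = B+C = (11, 17)+(8, 15)]
4. N_y = 16  [2·N = B+C = (11, 17)+(8, 15)]
   so N = (19/2, 16)

B = (11, 17)
N = (19/2, 16)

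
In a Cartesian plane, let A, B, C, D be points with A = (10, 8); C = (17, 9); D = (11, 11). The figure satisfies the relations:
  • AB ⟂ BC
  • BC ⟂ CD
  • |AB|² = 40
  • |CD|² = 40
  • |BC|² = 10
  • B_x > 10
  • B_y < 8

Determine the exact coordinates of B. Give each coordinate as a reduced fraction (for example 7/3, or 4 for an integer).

1. B_x = 16  [[BC ⟂ CD ⇒ 6x-2y-84=0] ∩ [|B−(10, 8)|²=40]]
2. B_y = 6  [[BC ⟂ CD ⇒ 6x-2y-84=0] ∩ [|B−(10, 8)|²=40]]
   so B = (16, 6)

B = (16, 6)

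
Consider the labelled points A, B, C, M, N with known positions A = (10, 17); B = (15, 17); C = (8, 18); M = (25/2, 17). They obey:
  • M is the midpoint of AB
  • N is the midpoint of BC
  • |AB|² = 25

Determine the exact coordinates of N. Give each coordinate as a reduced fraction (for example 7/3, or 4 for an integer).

1. N_x = 23/2  [2·N = B+C = (15, 17)+(8, 18)]
2. N_y = 35/2  [2·N = B+C = (15, 17)+(8, 18)]
   so N = (23/2, 35/2)

N = (23/2, 35/2)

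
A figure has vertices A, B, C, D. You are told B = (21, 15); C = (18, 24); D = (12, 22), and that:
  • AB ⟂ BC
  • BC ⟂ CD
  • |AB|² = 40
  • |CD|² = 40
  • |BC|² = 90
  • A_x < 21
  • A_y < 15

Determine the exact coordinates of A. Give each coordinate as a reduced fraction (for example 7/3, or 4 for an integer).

A = (15, 13)

1. A_x = 15  [[AB ⟂ BC ⇒ 3x-9y+72=0] ∩ [|A−(21, 15)|²=40]]
2. A_y = 13  [[AB ⟂ BC ⇒ 3x-9y+72=0] ∩ [|A−(21, 15)|²=40]]
   so A = (15, 13)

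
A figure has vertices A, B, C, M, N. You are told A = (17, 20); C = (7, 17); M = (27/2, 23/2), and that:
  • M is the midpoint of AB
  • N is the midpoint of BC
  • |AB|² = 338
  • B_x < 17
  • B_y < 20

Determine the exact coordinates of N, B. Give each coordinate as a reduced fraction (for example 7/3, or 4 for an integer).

N = (17/2, 10)
B = (10, 3)

1. B_x = 10  [B = 2·M−A = 2·(27/2, 23/2)−(17, 20)]
2. B_y = 3  [B = 2·M−A = 2·(27/2, 23/2)−(17, 20)]
   so B = (10, 3)
3. N_x = 17/2  [2·N = B+C = (10, 3)+(7, 17)]
4. N_y = 10  [2·N = B+C = (10, 3)+(7, 17)]
   so N = (17/2, 10)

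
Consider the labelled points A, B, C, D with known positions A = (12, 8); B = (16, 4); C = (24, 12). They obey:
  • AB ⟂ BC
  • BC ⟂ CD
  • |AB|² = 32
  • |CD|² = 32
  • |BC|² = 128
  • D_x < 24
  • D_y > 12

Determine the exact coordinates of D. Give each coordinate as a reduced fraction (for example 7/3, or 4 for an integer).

1. D_x = 20  [[BC ⟂ CD ⇒ 8x+8y-288=0] ∩ [|D−(24, 12)|²=32]]
2. D_y = 16  [[BC ⟂ CD ⇒ 8x+8y-288=0] ∩ [|D−(24, 12)|²=32]]
   so D = (20, 16)

D = (20, 16)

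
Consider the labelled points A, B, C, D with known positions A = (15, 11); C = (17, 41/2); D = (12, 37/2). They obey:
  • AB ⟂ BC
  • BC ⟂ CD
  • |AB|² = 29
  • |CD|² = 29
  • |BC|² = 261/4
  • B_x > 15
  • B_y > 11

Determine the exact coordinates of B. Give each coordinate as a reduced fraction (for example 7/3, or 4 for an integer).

B = (20, 13)

1. B_x = 20  [[BC ⟂ CD ⇒ 5x+2y-126=0] ∩ [|B−(15, 11)|²=29]]
2. B_y = 13  [[BC ⟂ CD ⇒ 5x+2y-126=0] ∩ [|B−(15, 11)|²=29]]
   so B = (20, 13)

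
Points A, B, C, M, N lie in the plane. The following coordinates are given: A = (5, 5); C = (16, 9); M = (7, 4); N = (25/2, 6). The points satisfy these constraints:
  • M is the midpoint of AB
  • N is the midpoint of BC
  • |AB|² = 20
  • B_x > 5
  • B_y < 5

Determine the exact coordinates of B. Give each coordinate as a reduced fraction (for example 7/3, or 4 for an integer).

1. B_x = 9  [B = 2·M−A = 2·(7, 4)−(5, 5)]
2. B_y = 3  [B = 2·M−A = 2·(7, 4)−(5, 5)]
   so B = (9, 3)

B = (9, 3)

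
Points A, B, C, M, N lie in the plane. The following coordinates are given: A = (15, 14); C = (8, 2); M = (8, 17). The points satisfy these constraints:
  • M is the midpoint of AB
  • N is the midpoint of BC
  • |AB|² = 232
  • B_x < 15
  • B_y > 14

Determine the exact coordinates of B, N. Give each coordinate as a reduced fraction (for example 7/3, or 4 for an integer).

B = (1, 20)
N = (9/2, 11)

1. B_x = 1  [B = 2·M−A = 2·(8, 17)−(15, 14)]
2. B_y = 20  [B = 2·M−A = 2·(8, 17)−(15, 14)]
   so B = (1, 20)
3. N_x = 9/2  [2·N = B+C = (1, 20)+(8, 2)]
4. N_y = 11  [2·N = B+C = (1, 20)+(8, 2)]
   so N = (9/2, 11)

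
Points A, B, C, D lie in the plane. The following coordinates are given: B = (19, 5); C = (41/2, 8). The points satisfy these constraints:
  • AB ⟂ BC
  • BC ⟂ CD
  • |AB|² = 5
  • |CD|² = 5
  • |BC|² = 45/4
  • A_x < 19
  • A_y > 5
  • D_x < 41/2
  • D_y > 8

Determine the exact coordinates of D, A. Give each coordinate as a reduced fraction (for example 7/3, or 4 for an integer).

1. D_x = 37/2  [[BC ⟂ CD ⇒ 3/2x+3y-219/4=0] ∩ [|D−(41/2, 8)|²=5]]
2. D_y = 9  [[BC ⟂ CD ⇒ 3/2x+3y-219/4=0] ∩ [|D−(41/2, 8)|²=5]]
   so D = (37/2, 9)
3. A_x = 17  [[AB ⟂ BC ⇒ -3/2x-3y+87/2=0] ∩ [|A−(19, 5)|²=5]]
4. A_y = 6  [[AB ⟂ BC ⇒ -3/2x-3y+87/2=0] ∩ [|A−(19, 5)|²=5]]
   so A = (17, 6)

D = (37/2, 9)
A = (17, 6)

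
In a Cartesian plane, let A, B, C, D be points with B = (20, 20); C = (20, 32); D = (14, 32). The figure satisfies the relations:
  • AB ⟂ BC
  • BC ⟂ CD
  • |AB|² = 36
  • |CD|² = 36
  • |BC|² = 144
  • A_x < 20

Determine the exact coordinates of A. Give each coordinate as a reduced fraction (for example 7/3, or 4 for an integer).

A = (14, 20)

1. A_x = 14  [[AB ⟂ BC ⇒ -12y+240=0] ∩ [|A−(20, 20)|²=36]]
2. A_y = 20  [[AB ⟂ BC ⇒ -12y+240=0] ∩ [|A−(20, 20)|²=36]]
   so A = (14, 20)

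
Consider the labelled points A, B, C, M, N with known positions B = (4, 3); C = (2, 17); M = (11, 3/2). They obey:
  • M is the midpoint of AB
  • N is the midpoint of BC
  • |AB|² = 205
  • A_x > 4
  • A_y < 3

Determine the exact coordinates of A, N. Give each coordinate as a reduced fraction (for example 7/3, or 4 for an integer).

A = (18, 0)
N = (3, 10)

1. A_x = 18  [A = 2·M−B = 2·(11, 3/2)−(4, 3)]
2. A_y = 0  [A = 2·M−B = 2·(11, 3/2)−(4, 3)]
   so A = (18, 0)
3. N_x = 3  [2·N = B+C = (4, 3)+(2, 17)]
4. N_y = 10  [2·N = B+C = (4, 3)+(2, 17)]
   so N = (3, 10)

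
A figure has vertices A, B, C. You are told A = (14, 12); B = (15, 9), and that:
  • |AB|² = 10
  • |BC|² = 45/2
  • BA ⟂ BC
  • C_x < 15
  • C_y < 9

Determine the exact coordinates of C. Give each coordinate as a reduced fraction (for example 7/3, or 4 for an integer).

C = (21/2, 15/2)

1. C_x = 21/2  [[BA ⟂ BC ⇒ -1x+3y-12=0] ∩ [|C−(15, 9)|²=45/2]]
2. C_y = 15/2  [[BA ⟂ BC ⇒ -1x+3y-12=0] ∩ [|C−(15, 9)|²=45/2]]
   so C = (21/2, 15/2)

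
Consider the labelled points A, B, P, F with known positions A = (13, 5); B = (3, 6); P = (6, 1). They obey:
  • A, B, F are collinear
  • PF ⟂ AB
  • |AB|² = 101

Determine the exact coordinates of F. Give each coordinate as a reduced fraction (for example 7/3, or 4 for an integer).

F = (653/101, 571/101)

1. F_x = 653/101  [[A, B, F are collinear ⇒ -1x-10y+63=0] ∩ [PF ⟂ AB ⇒ -10x+1y+59=0]]
2. F_y = 571/101  [[A, B, F are collinear ⇒ -1x-10y+63=0] ∩ [PF ⟂ AB ⇒ -10x+1y+59=0]]
   so F = (653/101, 571/101)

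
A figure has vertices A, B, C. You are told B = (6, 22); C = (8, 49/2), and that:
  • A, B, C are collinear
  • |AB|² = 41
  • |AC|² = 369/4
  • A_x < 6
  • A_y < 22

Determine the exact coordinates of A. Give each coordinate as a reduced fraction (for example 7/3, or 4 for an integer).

A = (2, 17)

1. A_x = 2  [[A, B, C are collinear ⇒ -5/2x+2y-29=0] ∩ [|A−(6, 22)|²=41]]
2. A_y = 17  [[A, B, C are collinear ⇒ -5/2x+2y-29=0] ∩ [|A−(6, 22)|²=41]]
   so A = (2, 17)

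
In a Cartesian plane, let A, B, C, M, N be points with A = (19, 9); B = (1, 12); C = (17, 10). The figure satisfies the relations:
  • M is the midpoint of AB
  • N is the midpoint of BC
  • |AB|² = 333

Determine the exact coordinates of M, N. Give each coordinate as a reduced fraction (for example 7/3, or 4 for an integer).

1. M_x = 10  [2·M = A+B = (19, 9)+(1, 12)]
2. M_y = 21/2  [2·M = A+B = (19, 9)+(1, 12)]
   so M = (10, 21/2)
3. N_x = 9  [2·N = B+C = (1, 12)+(17, 10)]
4. N_y = 11  [2·N = B+C = (1, 12)+(17, 10)]
   so N = (9, 11)

M = (10, 21/2)
N = (9, 11)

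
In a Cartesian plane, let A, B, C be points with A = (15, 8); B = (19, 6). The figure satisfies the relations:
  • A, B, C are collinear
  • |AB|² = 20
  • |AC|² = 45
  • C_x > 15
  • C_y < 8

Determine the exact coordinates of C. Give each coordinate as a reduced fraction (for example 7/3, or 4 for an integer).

C = (21, 5)

1. C_x = 21  [[A, B, C are collinear ⇒ 2x+4y-62=0] ∩ [|C−(15, 8)|²=45]]
2. C_y = 5  [[A, B, C are collinear ⇒ 2x+4y-62=0] ∩ [|C−(15, 8)|²=45]]
   so C = (21, 5)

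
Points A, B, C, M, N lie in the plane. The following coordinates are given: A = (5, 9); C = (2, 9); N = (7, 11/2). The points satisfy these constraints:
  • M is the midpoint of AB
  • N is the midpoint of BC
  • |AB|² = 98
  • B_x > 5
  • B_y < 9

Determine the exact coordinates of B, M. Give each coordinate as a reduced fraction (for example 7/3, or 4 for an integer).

1. B_x = 12  [B = 2·N−C = 2·(7, 11/2)−(2, 9)]
2. B_y = 2  [B = 2·N−C = 2·(7, 11/2)−(2, 9)]
   so B = (12, 2)
3. M_x = 17/2  [2·M = A+B = (5, 9)+(12, 2)]
4. M_y = 11/2  [2·M = A+B = (5, 9)+(12, 2)]
   so M = (17/2, 11/2)

B = (12, 2)
M = (17/2, 11/2)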